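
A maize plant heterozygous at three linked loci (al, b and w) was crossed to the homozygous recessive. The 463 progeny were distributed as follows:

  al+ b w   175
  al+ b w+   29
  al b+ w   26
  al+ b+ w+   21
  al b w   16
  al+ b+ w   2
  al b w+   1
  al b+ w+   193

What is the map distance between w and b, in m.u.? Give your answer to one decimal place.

The two most frequent reciprocal classes, al b+ w+ and al+ b w, are the parental types, so the F1 was al b+ w+ / al+ b w.
The two rarest classes, al b w+ and al+ b+ w, are the double crossovers. Comparing them with the parentals, only the b allele has switched, so b is the middle locus and the order is w – b – al.
Crossovers in the w–b interval produce the single-crossover classes al b+ w and al+ b w+ (26 + 29 = 55) plus the double crossovers (3).
RF(w–b) = (55 + 3) / 463 = 58/463 = 0.1253 → 12.5 m.u.

12.5 m.u.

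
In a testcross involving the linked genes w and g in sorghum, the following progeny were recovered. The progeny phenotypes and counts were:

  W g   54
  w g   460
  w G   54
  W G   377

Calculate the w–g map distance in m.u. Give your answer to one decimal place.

11.4 m.u.

The two most frequent classes, W G (377) and w g (460), are the parental types, so the F1 was W G / w g.
The recombinant classes are W g and w G: 54 + 54 = 108.
Recombination frequency = 108/945 = 0.1143 ≈ 11.4%, i.e. 11.4 m.u.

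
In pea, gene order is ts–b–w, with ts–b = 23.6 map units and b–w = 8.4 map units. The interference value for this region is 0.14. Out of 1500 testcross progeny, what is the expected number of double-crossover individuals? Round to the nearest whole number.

Map distances give recombination frequencies of 0.236 and 0.084 for the two intervals.
With interference 0.14 (so coincidence = 0.86), expected double-crossover frequency = 0.236 × 0.084 × 0.86 = 0.01705.
Expected number = 0.01705 × 1500 = 25.57 ≈ 26.

26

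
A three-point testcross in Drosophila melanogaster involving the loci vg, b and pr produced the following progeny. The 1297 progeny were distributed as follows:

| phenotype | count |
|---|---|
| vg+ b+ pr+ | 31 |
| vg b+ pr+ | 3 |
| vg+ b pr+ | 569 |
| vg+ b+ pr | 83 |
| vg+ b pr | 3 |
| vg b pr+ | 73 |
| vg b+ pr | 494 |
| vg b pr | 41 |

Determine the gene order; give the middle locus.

pr

The two most frequent reciprocal classes, vg b+ pr and vg+ b pr+, are the parental types, so the F1 was vg b+ pr / vg+ b pr+.
The two rarest classes, vg b+ pr+ and vg+ b pr, are the double crossovers. Comparing them with the parentals, only the pr allele has switched, so pr is the middle locus and the order is b – pr – vg.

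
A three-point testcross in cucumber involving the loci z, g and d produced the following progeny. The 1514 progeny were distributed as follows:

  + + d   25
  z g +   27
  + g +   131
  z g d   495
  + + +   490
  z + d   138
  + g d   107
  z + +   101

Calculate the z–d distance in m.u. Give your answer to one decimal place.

17.2 m.u.

The two most frequent reciprocal classes, + + + and z g d, are the parental types, so the F1 was + + + / z g d.
The two rarest classes, + + d and z g +, are the double crossovers. Comparing them with the parentals, only the d allele has switched, so d is the middle locus and the order is z – d – g.
Crossovers in the z–d interval produce the single-crossover classes z + + and + g d (101 + 107 = 208) plus the double crossovers (52).
RF(z–d) = (208 + 52) / 1514 = 260/1514 = 0.1717 → 17.2 m.u.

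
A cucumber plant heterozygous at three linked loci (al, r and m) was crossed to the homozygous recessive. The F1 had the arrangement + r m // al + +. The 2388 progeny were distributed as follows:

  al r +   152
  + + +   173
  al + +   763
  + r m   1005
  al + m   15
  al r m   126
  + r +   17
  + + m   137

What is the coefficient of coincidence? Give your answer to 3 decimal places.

0.719

The two rarest classes, + r + and al + m, are the double crossovers. Comparing them with the parentals, only the m allele has switched, so m is the middle locus and the order is r – m – al.
r–m: (289 + 32)/2388 = 0.1344; m–al: (299 + 32)/2388 = 0.1386.
Expected DCO frequency = 0.1344 × 0.1386 ≈ 0.01863; observed = 32/2388 ≈ 0.01340.
Coefficient of coincidence = 0.01340/0.01863 ≈ 0.719.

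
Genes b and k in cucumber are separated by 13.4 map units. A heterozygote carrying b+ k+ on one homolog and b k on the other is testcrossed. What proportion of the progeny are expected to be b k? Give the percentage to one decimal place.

A map distance of 13.4 map units corresponds to a recombination frequency of 0.134.
The F1 is b+ k+ / b k, so b k is a parental gamete class with expected frequency (1 − r)/2 = 0.866/2 = 0.4330.
That is 0.4330 = 43.3% of the progeny.

43.3%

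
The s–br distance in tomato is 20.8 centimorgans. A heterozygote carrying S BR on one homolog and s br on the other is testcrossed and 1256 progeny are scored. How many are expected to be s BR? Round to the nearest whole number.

131

A map distance of 20.8 centimorgans corresponds to a recombination frequency of 0.208.
The F1 is S BR / s br, so s BR is a recombinant gamete class with expected frequency r/2 = 0.208/2 = 0.1040.
Expected number = 0.1040 × 1256 = 130.62 ≈ 131.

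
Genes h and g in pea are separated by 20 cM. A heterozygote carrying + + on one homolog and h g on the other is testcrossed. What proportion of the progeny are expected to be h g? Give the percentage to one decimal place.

A map distance of 20 cM corresponds to a recombination frequency of 0.200.
The F1 is + + / h g, so h g is a parental gamete class with expected frequency (1 − r)/2 = 0.800/2 = 0.4000.
That is 0.4000 = 40.0% of the progeny.

40.0%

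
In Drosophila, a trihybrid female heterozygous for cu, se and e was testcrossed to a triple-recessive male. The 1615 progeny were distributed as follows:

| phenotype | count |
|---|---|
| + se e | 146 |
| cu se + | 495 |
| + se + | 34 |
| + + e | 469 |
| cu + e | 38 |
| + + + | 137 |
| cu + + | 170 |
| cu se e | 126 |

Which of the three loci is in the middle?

The two most frequent reciprocal classes, + + e and cu se +, are the parental types, so the F1 was + + e / cu se +.
The two rarest classes, cu + e and + se +, are the double crossovers. Comparing them with the parentals, only the cu allele has switched, so cu is the middle locus and the order is se – cu – e.

cu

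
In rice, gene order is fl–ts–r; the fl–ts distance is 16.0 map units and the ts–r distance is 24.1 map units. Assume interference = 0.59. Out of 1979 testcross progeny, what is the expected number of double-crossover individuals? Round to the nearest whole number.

Map distances give recombination frequencies of 0.160 and 0.241 for the two intervals.
With interference 0.59 (so coincidence = 0.41), expected double-crossover frequency = 0.160 × 0.241 × 0.41 = 0.01581.
Expected number = 0.01581 × 1979 = 31.29 ≈ 31.

31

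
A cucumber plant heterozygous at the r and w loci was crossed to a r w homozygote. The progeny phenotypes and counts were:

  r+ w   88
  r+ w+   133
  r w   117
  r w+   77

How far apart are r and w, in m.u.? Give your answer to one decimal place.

39.8 m.u.

The two most frequent classes, r+ w+ (133) and r w (117), are the parental types, so the F1 was r+ w+ / r w.
The recombinant classes are r+ w and r w+: 88 + 77 = 165.
Recombination frequency = 165/415 = 0.3976 ≈ 39.8%, i.e. 39.8 m.u.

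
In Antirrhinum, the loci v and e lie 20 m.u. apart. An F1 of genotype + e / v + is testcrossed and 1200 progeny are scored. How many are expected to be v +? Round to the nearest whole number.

A map distance of 20 m.u. corresponds to a recombination frequency of 0.200.
The F1 is + e / v +, so v + is a parental gamete class with expected frequency (1 − r)/2 = 0.800/2 = 0.4000.
Expected number = 0.4000 × 1200 = 480.00 ≈ 480.

480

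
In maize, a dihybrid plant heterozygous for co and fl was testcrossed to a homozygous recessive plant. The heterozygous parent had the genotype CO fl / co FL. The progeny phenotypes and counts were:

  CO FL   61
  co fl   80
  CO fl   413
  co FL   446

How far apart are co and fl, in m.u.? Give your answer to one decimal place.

14.1 m.u.

The recombinant classes are CO FL and co fl: 61 + 80 = 141.
Recombination frequency = 141/1000 = 0.1410 ≈ 14.1%, i.e. 14.1 m.u.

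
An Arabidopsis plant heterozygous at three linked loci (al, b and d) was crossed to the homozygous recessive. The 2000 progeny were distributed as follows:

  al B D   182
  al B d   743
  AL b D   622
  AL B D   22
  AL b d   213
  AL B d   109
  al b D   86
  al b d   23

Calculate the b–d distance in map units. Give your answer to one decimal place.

22.0 map units

The two most frequent reciprocal classes, AL b D and al B d, are the parental types, so the F1 was AL b D / al B d.
The two rarest classes, AL B D and al b d, are the double crossovers. Comparing them with the parentals, only the b allele has switched, so b is the middle locus and the order is al – b – d.
Crossovers in the b–d interval produce the single-crossover classes AL b d and al B D (213 + 182 = 395) plus the double crossovers (45).
RF(b–d) = (395 + 45) / 2000 = 440/2000 = 0.2200 → 22.0 map units.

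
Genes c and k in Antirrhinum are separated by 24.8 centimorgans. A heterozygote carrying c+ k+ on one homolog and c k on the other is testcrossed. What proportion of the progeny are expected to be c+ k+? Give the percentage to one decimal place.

A map distance of 24.8 centimorgans corresponds to a recombination frequency of 0.248.
The F1 is c+ k+ / c k, so c+ k+ is a parental gamete class with expected frequency (1 − r)/2 = 0.752/2 = 0.3760.
That is 0.3760 = 37.6% of the progeny.

37.6%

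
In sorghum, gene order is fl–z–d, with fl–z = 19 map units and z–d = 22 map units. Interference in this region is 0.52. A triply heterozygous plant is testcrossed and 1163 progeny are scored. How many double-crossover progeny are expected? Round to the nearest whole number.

23

Map distances give recombination frequencies of 0.190 and 0.220 for the two intervals.
With interference 0.52 (so coincidence = 0.48), expected double-crossover frequency = 0.190 × 0.220 × 0.48 = 0.02006.
Expected number = 0.02006 × 1163 = 23.33 ≈ 23.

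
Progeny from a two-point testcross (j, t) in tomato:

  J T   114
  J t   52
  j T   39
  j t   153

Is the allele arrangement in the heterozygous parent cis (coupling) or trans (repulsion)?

cis

The two most frequent classes are J T (114) and j t (153); these are the parental (non-recombinant) types.
So the F1 carried J T on one chromosome and j t on the other — the recessive alleles are on the same chromosome (cis / coupling).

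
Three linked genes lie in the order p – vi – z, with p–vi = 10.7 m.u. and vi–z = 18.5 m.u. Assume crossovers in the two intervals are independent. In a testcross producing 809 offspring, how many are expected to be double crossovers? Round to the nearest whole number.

Map distances give recombination frequencies of 0.107 and 0.185 for the two intervals.
With no interference, expected double-crossover frequency = 0.107 × 0.185 = 0.01980.
Expected number = 0.01980 × 809 = 16.01 ≈ 16.

16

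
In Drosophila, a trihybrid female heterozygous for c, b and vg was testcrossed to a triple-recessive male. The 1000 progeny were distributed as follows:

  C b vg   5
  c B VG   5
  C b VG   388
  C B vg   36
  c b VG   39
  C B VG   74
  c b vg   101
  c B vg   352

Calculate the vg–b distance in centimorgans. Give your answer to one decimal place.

The two most frequent reciprocal classes, c B vg and C b VG, are the parental types, so the F1 was c B vg / C b VG.
The two rarest classes, c B VG and C b vg, are the double crossovers. Comparing them with the parentals, only the vg allele has switched, so vg is the middle locus and the order is b – vg – c.
Crossovers in the b–vg interval produce the single-crossover classes c b vg and C B VG (101 + 74 = 175) plus the double crossovers (10).
RF(b–vg) = (175 + 10) / 1000 = 185/1000 = 0.1850 → 18.5 centimorgans.

18.5 centimorgans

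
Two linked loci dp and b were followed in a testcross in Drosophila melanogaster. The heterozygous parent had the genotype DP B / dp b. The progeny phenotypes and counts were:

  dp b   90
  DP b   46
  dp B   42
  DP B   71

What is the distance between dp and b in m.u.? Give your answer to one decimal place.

35.3 m.u.

The recombinant classes are DP b and dp B: 46 + 42 = 88.
Recombination frequency = 88/249 = 0.3534 ≈ 35.3%, i.e. 35.3 m.u.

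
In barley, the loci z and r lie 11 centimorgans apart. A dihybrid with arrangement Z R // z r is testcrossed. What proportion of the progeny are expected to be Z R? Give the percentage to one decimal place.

44.5%

A map distance of 11 centimorgans corresponds to a recombination frequency of 0.110.
The F1 is Z R / z r, so Z R is a parental gamete class with expected frequency (1 − r)/2 = 0.890/2 = 0.4450.
That is 0.4450 = 44.5% of the progeny.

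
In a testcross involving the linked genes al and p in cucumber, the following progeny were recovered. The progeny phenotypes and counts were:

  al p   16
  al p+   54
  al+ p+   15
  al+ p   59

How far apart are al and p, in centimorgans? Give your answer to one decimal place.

The two most frequent classes, al+ p (59) and al p+ (54), are the parental types, so the F1 was al+ p / al p+.
The recombinant classes are al+ p+ and al p: 15 + 16 = 31.
Recombination frequency = 31/144 = 0.2153 ≈ 21.5%, i.e. 21.5 centimorgans.

21.5 centimorgans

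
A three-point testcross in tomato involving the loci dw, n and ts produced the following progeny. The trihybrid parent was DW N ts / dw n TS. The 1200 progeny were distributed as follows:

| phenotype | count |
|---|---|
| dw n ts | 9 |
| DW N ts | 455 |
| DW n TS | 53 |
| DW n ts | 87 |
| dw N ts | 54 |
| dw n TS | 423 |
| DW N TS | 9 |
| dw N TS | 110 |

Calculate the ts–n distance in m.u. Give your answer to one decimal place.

17.9 m.u.

The two rarest classes, DW N TS and dw n ts, are the double crossovers. Comparing them with the parentals, only the ts allele has switched, so ts is the middle locus and the order is dw – ts – n.
Crossovers in the ts–n interval produce the single-crossover classes DW n ts and dw N TS (87 + 110 = 197) plus the double crossovers (18).
RF(ts–n) = (197 + 18) / 1200 = 215/1200 = 0.1792 → 17.9 m.u.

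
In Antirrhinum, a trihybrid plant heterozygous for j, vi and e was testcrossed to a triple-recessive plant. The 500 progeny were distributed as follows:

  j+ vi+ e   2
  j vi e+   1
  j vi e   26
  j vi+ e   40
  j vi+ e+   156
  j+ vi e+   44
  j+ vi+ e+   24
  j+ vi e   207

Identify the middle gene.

The two most frequent reciprocal classes, j+ vi e and j vi+ e+, are the parental types, so the F1 was j+ vi e / j vi+ e+.
The two rarest classes, j+ vi+ e and j vi e+, are the double crossovers. Comparing them with the parentals, only the vi allele has switched, so vi is the middle locus and the order is e – vi – j.

vi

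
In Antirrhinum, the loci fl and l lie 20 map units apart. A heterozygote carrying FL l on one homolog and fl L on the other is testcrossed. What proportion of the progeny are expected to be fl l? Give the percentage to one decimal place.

10.0%

A map distance of 20 map units corresponds to a recombination frequency of 0.200.
The F1 is FL l / fl L, so fl l is a recombinant gamete class with expected frequency r/2 = 0.200/2 = 0.1000.
That is 0.1000 = 10.0% of the progeny.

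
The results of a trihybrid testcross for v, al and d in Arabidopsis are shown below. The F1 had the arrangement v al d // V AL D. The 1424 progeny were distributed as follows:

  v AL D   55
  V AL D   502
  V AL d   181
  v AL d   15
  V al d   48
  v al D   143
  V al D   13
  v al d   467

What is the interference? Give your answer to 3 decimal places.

The two rarest classes, v AL d and V al D, are the double crossovers. Comparing them with the parentals, only the al allele has switched, so al is the middle locus and the order is v – al – d.
v–al: (103 + 28)/1424 = 0.0920; al–d: (324 + 28)/1424 = 0.2472.
Expected DCO frequency = 0.0920 × 0.2472 ≈ 0.02274; observed = 28/1424 ≈ 0.01966.
Coefficient of coincidence = 0.01966/0.02274 ≈ 0.865; interference = 1 − 0.865 = 0.135.

0.135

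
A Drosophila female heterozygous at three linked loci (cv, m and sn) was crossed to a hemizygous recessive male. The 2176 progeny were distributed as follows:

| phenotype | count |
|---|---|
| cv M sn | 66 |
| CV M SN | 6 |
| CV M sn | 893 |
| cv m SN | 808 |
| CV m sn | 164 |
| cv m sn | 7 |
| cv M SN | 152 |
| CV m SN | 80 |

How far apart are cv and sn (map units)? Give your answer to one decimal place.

7.3 map units

The two most frequent reciprocal classes, CV M sn and cv m SN, are the parental types, so the F1 was CV M sn / cv m SN.
The two rarest classes, CV M SN and cv m sn, are the double crossovers. Comparing them with the parentals, only the sn allele has switched, so sn is the middle locus and the order is m – sn – cv.
Crossovers in the sn–cv interval produce the single-crossover classes cv M sn and CV m SN (66 + 80 = 146) plus the double crossovers (13).
RF(sn–cv) = (146 + 13) / 2176 = 159/2176 = 0.0731 → 7.3 map units.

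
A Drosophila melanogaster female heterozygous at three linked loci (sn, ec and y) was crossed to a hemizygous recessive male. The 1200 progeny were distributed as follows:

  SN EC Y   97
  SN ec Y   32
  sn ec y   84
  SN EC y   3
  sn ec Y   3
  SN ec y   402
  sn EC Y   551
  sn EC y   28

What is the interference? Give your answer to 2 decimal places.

0.42

The two most frequent reciprocal classes, sn EC Y and SN ec y, are the parental types, so the F1 was sn EC Y / SN ec y.
The two rarest classes, sn ec Y and SN EC y, are the double crossovers. Comparing them with the parentals, only the ec allele has switched, so ec is the middle locus and the order is y – ec – sn.
y–ec: (60 + 6)/1200 = 0.0550; ec–sn: (181 + 6)/1200 = 0.1558.
Expected DCO frequency = 0.0550 × 0.1558 ≈ 0.00857; observed = 6/1200 ≈ 0.00500.
Coefficient of coincidence = 0.00500/0.00857 ≈ 0.58; interference = 1 − 0.58 = 0.42.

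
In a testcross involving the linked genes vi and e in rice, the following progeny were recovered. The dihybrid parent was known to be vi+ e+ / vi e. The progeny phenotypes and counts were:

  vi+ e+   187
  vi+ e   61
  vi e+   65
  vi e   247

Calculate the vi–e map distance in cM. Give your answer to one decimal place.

22.5 cM

The recombinant classes are vi+ e and vi e+: 61 + 65 = 126.
Recombination frequency = 126/560 = 0.2250 ≈ 22.5%, i.e. 22.5 cM.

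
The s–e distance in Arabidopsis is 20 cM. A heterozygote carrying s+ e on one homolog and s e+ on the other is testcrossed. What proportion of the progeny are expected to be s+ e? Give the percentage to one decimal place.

40.0%

A map distance of 20 cM corresponds to a recombination frequency of 0.200.
The F1 is s+ e / s e+, so s+ e is a parental gamete class with expected frequency (1 − r)/2 = 0.800/2 = 0.4000.
That is 0.4000 = 40.0% of the progeny.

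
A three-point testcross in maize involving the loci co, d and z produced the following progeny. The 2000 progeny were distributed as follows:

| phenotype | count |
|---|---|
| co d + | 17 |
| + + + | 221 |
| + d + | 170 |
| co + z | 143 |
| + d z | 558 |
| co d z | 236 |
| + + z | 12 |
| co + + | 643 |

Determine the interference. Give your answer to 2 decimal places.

The two most frequent reciprocal classes, + d z and co + +, are the parental types, so the F1 was + d z / co + +.
The two rarest classes, + + z and co d +, are the double crossovers. Comparing them with the parentals, only the d allele has switched, so d is the middle locus and the order is co – d – z.
co–d: (457 + 29)/2000 = 0.2430; d–z: (313 + 29)/2000 = 0.1710.
Expected DCO frequency = 0.2430 × 0.1710 ≈ 0.04155; observed = 29/2000 ≈ 0.01450.
Coefficient of coincidence = 0.01450/0.04155 ≈ 0.35; interference = 1 − 0.35 = 0.65.

0.65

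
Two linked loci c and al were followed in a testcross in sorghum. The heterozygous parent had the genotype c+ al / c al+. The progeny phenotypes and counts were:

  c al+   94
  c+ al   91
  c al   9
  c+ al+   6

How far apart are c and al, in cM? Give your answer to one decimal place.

7.5 cM

The recombinant classes are c+ al+ and c al: 6 + 9 = 15.
Recombination frequency = 15/200 = 0.0750 ≈ 7.5%, i.e. 7.5 cM.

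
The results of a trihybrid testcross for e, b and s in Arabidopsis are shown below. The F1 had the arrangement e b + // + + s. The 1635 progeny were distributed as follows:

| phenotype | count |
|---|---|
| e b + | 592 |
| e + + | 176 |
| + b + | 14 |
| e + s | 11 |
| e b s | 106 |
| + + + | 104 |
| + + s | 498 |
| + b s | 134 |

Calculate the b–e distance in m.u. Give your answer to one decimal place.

20.5 m.u.

The two rarest classes, + b + and e + s, are the double crossovers. Comparing them with the parentals, only the e allele has switched, so e is the middle locus and the order is s – e – b.
Crossovers in the e–b interval produce the single-crossover classes e + + and + b s (176 + 134 = 310) plus the double crossovers (25).
RF(e–b) = (310 + 25) / 1635 = 335/1635 = 0.2049 → 20.5 m.u.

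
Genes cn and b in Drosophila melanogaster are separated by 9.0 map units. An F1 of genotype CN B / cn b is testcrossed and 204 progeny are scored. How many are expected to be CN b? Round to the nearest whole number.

9

A map distance of 9.0 map units corresponds to a recombination frequency of 0.090.
The F1 is CN B / cn b, so CN b is a recombinant gamete class with expected frequency r/2 = 0.090/2 = 0.0450.
Expected number = 0.0450 × 204 = 9.18 ≈ 9.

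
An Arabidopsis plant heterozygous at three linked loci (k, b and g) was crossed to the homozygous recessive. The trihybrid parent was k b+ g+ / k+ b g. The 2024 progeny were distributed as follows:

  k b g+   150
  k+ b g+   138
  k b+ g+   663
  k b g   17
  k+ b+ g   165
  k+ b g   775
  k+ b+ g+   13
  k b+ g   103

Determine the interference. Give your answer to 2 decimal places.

0.35

The two rarest classes, k+ b+ g+ and k b g, are the double crossovers. Comparing them with the parentals, only the k allele has switched, so k is the middle locus and the order is b – k – g.
b–k: (315 + 30)/2024 = 0.1705; k–g: (241 + 30)/2024 = 0.1339.
Expected DCO frequency = 0.1705 × 0.1339 ≈ 0.02283; observed = 30/2024 ≈ 0.01482.
Coefficient of coincidence = 0.01482/0.02283 ≈ 0.65; interference = 1 − 0.65 = 0.35.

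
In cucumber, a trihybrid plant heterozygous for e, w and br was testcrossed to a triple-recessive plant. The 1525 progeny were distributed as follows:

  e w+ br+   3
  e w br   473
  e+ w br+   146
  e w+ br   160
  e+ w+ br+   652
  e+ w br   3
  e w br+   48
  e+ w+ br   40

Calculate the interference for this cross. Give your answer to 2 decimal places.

The two most frequent reciprocal classes, e w br and e+ w+ br+, are the parental types, so the F1 was e w br / e+ w+ br+.
The two rarest classes, e+ w br and e w+ br+, are the double crossovers. Comparing them with the parentals, only the e allele has switched, so e is the middle locus and the order is w – e – br.
w–e: (306 + 6)/1525 = 0.2046; e–br: (88 + 6)/1525 = 0.0616.
Expected DCO frequency = 0.2046 × 0.0616 ≈ 0.01260; observed = 6/1525 ≈ 0.00393.
Coefficient of coincidence = 0.00393/0.01260 ≈ 0.31; interference = 1 − 0.31 = 0.69.

0.69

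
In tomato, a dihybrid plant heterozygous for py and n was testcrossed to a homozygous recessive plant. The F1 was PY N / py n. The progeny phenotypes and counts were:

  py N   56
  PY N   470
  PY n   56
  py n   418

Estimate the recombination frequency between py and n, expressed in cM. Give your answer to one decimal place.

11.2 cM

The recombinant classes are PY n and py N: 56 + 56 = 112.
Recombination frequency = 112/1000 = 0.1120 ≈ 11.2%, i.e. 11.2 cM.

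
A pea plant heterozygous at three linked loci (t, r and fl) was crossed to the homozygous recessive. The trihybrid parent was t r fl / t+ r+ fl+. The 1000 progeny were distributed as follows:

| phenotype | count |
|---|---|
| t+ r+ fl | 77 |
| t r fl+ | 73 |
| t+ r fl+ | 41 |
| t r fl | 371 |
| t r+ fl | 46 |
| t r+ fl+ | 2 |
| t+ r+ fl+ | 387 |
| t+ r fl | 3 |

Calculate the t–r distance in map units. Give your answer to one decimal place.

The two rarest classes, t+ r fl and t r+ fl+, are the double crossovers. Comparing them with the parentals, only the t allele has switched, so t is the middle locus and the order is r – t – fl.
Crossovers in the r–t interval produce the single-crossover classes t r+ fl and t+ r fl+ (46 + 41 = 87) plus the double crossovers (5).
RF(r–t) = (87 + 5) / 1000 = 92/1000 = 0.0920 → 9.2 map units.

9.2 map units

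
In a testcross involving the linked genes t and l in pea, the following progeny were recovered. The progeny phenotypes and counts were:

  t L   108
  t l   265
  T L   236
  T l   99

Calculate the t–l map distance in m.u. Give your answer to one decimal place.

29.2 m.u.

The two most frequent classes, T L (236) and t l (265), are the parental types, so the F1 was T L / t l.
The recombinant classes are T l and t L: 99 + 108 = 207.
Recombination frequency = 207/708 = 0.2924 ≈ 29.2%, i.e. 29.2 m.u.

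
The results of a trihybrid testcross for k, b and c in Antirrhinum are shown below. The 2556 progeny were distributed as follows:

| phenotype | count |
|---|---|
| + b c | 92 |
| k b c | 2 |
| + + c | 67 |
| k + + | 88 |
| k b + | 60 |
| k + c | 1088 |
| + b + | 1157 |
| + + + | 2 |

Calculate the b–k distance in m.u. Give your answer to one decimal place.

5.1 m.u.

The two most frequent reciprocal classes, + b + and k + c, are the parental types, so the F1 was + b + / k + c.
The two rarest classes, + + + and k b c, are the double crossovers. Comparing them with the parentals, only the b allele has switched, so b is the middle locus and the order is k – b – c.
Crossovers in the k–b interval produce the single-crossover classes k b + and + + c (60 + 67 = 127) plus the double crossovers (4).
RF(k–b) = (127 + 4) / 2556 = 131/2556 = 0.0513 → 5.1 m.u.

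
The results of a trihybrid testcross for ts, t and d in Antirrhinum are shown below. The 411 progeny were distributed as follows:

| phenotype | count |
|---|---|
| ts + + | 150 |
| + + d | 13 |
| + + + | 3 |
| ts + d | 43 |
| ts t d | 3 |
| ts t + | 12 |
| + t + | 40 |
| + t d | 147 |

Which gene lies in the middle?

The two most frequent reciprocal classes, + t d and ts + +, are the parental types, so the F1 was + t d / ts + +.
The two rarest classes, ts t d and + + +, are the double crossovers. Comparing them with the parentals, only the ts allele has switched, so ts is the middle locus and the order is t – ts – d.

ts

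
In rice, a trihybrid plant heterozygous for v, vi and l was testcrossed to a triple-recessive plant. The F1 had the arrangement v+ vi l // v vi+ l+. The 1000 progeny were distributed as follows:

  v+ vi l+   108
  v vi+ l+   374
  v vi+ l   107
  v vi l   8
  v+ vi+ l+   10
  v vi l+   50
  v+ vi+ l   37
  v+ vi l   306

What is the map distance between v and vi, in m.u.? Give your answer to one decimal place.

The two rarest classes, v vi l and v+ vi+ l+, are the double crossovers. Comparing them with the parentals, only the v allele has switched, so v is the middle locus and the order is vi – v – l.
Crossovers in the vi–v interval produce the single-crossover classes v+ vi+ l and v vi l+ (37 + 50 = 87) plus the double crossovers (18).
RF(vi–v) = (87 + 18) / 1000 = 105/1000 = 0.1050 → 10.5 m.u.

10.5 m.u.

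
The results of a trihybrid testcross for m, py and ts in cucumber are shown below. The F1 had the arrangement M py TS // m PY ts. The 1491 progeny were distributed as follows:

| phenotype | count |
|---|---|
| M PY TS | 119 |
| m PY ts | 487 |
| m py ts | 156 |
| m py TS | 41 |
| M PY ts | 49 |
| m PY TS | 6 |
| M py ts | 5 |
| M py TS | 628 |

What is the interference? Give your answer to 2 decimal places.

0.43

The two rarest classes, M py ts and m PY TS, are the double crossovers. Comparing them with the parentals, only the ts allele has switched, so ts is the middle locus and the order is py – ts – m.
py–ts: (275 + 11)/1491 = 0.1918; ts–m: (90 + 11)/1491 = 0.0677.
Expected DCO frequency = 0.1918 × 0.0677 ≈ 0.01298; observed = 11/1491 ≈ 0.00738.
Coefficient of coincidence = 0.00738/0.01298 ≈ 0.57; interference = 1 − 0.57 = 0.43.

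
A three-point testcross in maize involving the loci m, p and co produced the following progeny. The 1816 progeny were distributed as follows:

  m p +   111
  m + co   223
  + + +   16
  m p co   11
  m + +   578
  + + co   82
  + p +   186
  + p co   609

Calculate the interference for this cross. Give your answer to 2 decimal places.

0.49

The two most frequent reciprocal classes, + p co and m + +, are the parental types, so the F1 was + p co / m + +.
The two rarest classes, m p co and + + +, are the double crossovers. Comparing them with the parentals, only the m allele has switched, so m is the middle locus and the order is co – m – p.
co–m: (409 + 27)/1816 = 0.2401; m–p: (193 + 27)/1816 = 0.1211.
Expected DCO frequency = 0.2401 × 0.1211 ≈ 0.02908; observed = 27/1816 ≈ 0.01487.
Coefficient of coincidence = 0.01487/0.02908 ≈ 0.51; interference = 1 − 0.51 = 0.49.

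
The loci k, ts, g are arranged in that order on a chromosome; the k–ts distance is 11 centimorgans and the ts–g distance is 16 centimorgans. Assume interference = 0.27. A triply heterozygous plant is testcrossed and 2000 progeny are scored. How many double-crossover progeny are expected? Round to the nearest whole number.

Map distances give recombination frequencies of 0.110 and 0.160 for the two intervals.
With interference 0.27 (so coincidence = 0.73), expected double-crossover frequency = 0.110 × 0.160 × 0.73 = 0.01285.
Expected number = 0.01285 × 2000 = 25.70 ≈ 26.

26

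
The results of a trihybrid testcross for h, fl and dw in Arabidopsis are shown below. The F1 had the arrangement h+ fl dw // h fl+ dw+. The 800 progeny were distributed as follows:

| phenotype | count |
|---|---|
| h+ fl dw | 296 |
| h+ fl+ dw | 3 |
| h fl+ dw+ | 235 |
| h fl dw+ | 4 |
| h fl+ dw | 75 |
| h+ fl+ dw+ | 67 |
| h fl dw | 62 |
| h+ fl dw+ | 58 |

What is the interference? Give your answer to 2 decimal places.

The two rarest classes, h+ fl+ dw and h fl dw+, are the double crossovers. Comparing them with the parentals, only the fl allele has switched, so fl is the middle locus and the order is h – fl – dw.
h–fl: (129 + 7)/800 = 0.1700; fl–dw: (133 + 7)/800 = 0.1750.
Expected DCO frequency = 0.1700 × 0.1750 ≈ 0.02975; observed = 7/800 ≈ 0.00875.
Coefficient of coincidence = 0.00875/0.02975 ≈ 0.29; interference = 1 − 0.29 = 0.71.

0.71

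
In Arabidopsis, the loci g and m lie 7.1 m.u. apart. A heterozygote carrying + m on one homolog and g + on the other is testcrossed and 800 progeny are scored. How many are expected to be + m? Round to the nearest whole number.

372

A map distance of 7.1 m.u. corresponds to a recombination frequency of 0.071.
The F1 is + m / g +, so + m is a parental gamete class with expected frequency (1 − r)/2 = 0.929/2 = 0.4645.
Expected number = 0.4645 × 800 = 371.60 ≈ 372.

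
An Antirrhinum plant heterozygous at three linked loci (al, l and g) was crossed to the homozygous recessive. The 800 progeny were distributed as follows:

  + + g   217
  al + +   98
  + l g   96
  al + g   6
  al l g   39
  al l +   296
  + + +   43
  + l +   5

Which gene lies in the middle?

The two most frequent reciprocal classes, + + g and al l +, are the parental types, so the F1 was + + g / al l +.
The two rarest classes, al + g and + l +, are the double crossovers. Comparing them with the parentals, only the al allele has switched, so al is the middle locus and the order is g – al – l.

al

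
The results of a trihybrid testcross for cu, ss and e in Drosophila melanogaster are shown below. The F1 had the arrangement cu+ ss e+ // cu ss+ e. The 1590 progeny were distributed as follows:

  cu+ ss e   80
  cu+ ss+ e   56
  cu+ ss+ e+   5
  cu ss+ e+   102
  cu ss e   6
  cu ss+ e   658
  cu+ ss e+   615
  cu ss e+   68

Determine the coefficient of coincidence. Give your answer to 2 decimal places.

The two rarest classes, cu+ ss+ e+ and cu ss e, are the double crossovers. Comparing them with the parentals, only the ss allele has switched, so ss is the middle locus and the order is cu – ss – e.
cu–ss: (124 + 11)/1590 = 0.0849; ss–e: (182 + 11)/1590 = 0.1214.
Expected DCO frequency = 0.0849 × 0.1214 ≈ 0.01031; observed = 11/1590 ≈ 0.00692.
Coefficient of coincidence = 0.00692/0.01031 ≈ 0.67.

0.67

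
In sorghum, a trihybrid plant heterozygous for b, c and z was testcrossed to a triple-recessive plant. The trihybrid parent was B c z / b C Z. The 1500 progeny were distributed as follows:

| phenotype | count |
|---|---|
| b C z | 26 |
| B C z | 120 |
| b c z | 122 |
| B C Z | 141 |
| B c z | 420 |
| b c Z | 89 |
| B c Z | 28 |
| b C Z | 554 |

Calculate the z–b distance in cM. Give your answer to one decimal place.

21.1 cM

The two rarest classes, B c Z and b C z, are the double crossovers. Comparing them with the parentals, only the z allele has switched, so z is the middle locus and the order is b – z – c.
Crossovers in the b–z interval produce the single-crossover classes b c z and B C Z (122 + 141 = 263) plus the double crossovers (54).
RF(b–z) = (263 + 54) / 1500 = 317/1500 = 0.2113 → 21.1 cM.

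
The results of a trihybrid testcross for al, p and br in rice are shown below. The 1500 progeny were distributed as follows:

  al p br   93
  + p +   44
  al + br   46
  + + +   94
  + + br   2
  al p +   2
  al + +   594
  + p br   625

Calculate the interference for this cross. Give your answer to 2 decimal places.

The two most frequent reciprocal classes, + p br and al + +, are the parental types, so the F1 was + p br / al + +.
The two rarest classes, + + br and al p +, are the double crossovers. Comparing them with the parentals, only the p allele has switched, so p is the middle locus and the order is br – p – al.
br–p: (90 + 4)/1500 = 0.0627; p–al: (187 + 4)/1500 = 0.1273.
Expected DCO frequency = 0.0627 × 0.1273 ≈ 0.00798; observed = 4/1500 ≈ 0.00267.
Coefficient of coincidence = 0.00267/0.00798 ≈ 0.33; interference = 1 − 0.33 = 0.67.

0.67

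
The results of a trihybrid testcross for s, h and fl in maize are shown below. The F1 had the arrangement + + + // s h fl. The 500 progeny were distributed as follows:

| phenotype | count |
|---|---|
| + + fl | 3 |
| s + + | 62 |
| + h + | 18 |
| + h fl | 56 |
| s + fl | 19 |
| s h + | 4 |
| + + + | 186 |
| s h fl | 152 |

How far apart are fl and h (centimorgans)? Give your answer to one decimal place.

The two rarest classes, + + fl and s h +, are the double crossovers. Comparing them with the parentals, only the fl allele has switched, so fl is the middle locus and the order is h – fl – s.
Crossovers in the h–fl interval produce the single-crossover classes + h + and s + fl (18 + 19 = 37) plus the double crossovers (7).
RF(h–fl) = (37 + 7) / 500 = 44/500 = 0.0880 → 8.8 centimorgans.

8.8 centimorgans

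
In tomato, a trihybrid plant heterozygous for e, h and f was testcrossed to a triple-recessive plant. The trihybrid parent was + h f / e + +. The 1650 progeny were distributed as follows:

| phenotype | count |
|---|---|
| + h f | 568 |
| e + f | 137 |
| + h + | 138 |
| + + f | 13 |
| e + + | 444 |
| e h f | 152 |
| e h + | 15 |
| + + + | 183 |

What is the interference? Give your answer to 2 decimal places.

0.58

The two rarest classes, + + f and e h +, are the double crossovers. Comparing them with the parentals, only the h allele has switched, so h is the middle locus and the order is f – h – e.
f–h: (275 + 28)/1650 = 0.1836; h–e: (335 + 28)/1650 = 0.2200.
Expected DCO frequency = 0.1836 × 0.2200 ≈ 0.04039; observed = 28/1650 ≈ 0.01697.
Coefficient of coincidence = 0.01697/0.04039 ≈ 0.42; interference = 1 − 0.42 = 0.58.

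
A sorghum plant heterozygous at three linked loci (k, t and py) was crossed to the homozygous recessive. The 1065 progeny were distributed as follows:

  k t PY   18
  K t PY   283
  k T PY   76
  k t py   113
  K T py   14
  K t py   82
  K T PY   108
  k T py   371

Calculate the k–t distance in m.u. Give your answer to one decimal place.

23.8 m.u.

The two most frequent reciprocal classes, K t PY and k T py, are the parental types, so the F1 was K t PY / k T py.
The two rarest classes, k t PY and K T py, are the double crossovers. Comparing them with the parentals, only the k allele has switched, so k is the middle locus and the order is py – k – t.
Crossovers in the k–t interval produce the single-crossover classes K T PY and k t py (108 + 113 = 221) plus the double crossovers (32).
RF(k–t) = (221 + 32) / 1065 = 253/1065 = 0.2376 → 23.8 m.u.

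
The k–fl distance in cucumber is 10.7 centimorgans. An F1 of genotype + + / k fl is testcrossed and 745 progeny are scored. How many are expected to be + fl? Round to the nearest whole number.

40

A map distance of 10.7 centimorgans corresponds to a recombination frequency of 0.107.
The F1 is + + / k fl, so + fl is a recombinant gamete class with expected frequency r/2 = 0.107/2 = 0.0535.
Expected number = 0.0535 × 745 = 39.86 ≈ 40.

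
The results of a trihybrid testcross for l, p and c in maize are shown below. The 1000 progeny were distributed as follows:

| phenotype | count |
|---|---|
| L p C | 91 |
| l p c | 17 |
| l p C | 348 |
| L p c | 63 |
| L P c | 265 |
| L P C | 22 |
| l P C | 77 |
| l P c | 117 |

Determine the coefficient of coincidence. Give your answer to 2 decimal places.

0.88

The two most frequent reciprocal classes, L P c and l p C, are the parental types, so the F1 was L P c / l p C.
The two rarest classes, L P C and l p c, are the double crossovers. Comparing them with the parentals, only the c allele has switched, so c is the middle locus and the order is l – c – p.
l–c: (208 + 39)/1000 = 0.2470; c–p: (140 + 39)/1000 = 0.1790.
Expected DCO frequency = 0.2470 × 0.1790 ≈ 0.04421; observed = 39/1000 ≈ 0.03900.
Coefficient of coincidence = 0.03900/0.04421 ≈ 0.88.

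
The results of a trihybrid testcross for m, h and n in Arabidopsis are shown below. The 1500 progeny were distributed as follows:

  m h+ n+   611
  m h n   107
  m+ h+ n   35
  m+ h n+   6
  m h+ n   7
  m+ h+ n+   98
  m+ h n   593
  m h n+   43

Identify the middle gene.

n

The two most frequent reciprocal classes, m h+ n+ and m+ h n, are the parental types, so the F1 was m h+ n+ / m+ h n.
The two rarest classes, m h+ n and m+ h n+, are the double crossovers. Comparing them with the parentals, only the n allele has switched, so n is the middle locus and the order is m – n – h.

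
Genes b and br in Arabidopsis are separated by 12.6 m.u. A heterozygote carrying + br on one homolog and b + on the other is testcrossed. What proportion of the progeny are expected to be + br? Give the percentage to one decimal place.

43.7%

A map distance of 12.6 m.u. corresponds to a recombination frequency of 0.126.
The F1 is + br / b +, so + br is a parental gamete class with expected frequency (1 − r)/2 = 0.874/2 = 0.4370.
That is 0.4370 = 43.7% of the progeny.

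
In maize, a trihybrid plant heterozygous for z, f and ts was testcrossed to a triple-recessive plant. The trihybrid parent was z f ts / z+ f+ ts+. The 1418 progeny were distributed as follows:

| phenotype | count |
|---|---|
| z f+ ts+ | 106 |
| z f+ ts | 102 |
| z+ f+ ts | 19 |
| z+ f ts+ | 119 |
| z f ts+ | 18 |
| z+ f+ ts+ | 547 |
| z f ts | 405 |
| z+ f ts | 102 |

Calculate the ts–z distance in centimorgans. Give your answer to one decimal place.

The two rarest classes, z f ts+ and z+ f+ ts, are the double crossovers. Comparing them with the parentals, only the ts allele has switched, so ts is the middle locus and the order is f – ts – z.
Crossovers in the ts–z interval produce the single-crossover classes z+ f ts and z f+ ts+ (102 + 106 = 208) plus the double crossovers (37).
RF(ts–z) = (208 + 37) / 1418 = 245/1418 = 0.1728 → 17.3 centimorgans.

17.3 centimorgans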